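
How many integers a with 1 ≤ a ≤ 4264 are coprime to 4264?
The number of a ∈ {1, ..., 4264} with gcd(a, 4264) = 1 is by definition Euler's totient φ(4264). φ is multiplicative, with φ(p^e) = p^e − p^(e−1). Factorise 4264 = 2^3 · 13 · 41. Then
  φ(4264) = (2^3 − 2^2) · (13 − 1) · (41 − 1) = 4 · 12 · 40 = 1920.
So there are 1920 such integers.

Final answer: 1920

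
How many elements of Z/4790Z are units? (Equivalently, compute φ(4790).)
An element a ∈ Z/4790Z is a unit iff gcd(a, 4790) = 1, so the number of units is φ(4790). φ is multiplicative, with φ(p^e) = p^e − p^(e−1). Factorise 4790 = 2 · 5 · 479. Then
  φ(4790) = (2 − 1) · (5 − 1) · (479 − 1) = 1 · 4 · 478 = 1912.

Final answer: Z/4790Z has φ(4790) = 1912 units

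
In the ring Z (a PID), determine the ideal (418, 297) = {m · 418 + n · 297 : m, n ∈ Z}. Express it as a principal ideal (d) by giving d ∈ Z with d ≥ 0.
In the PID Z, (a, b) is generated by gcd(a, b). Compute gcd(418, 297) with the extended Euclidean algorithm, tracking rows (r, s, t) with s·418 + t·297 = r:
  row A: (418, 1, 0)   [1·418 + 0·297 = 418]
  row B: (297, 0, 1)   [0·418 + 1·297 = 297]
  418 = 1·297 + 121   → row C = row A − 1·row B = (121, 1, −1)   [check: 1·418 − 1·297 = 121]
  297 = 2·121 + 55   → row D = row B − 2·row C = (55, −2, 3)   [check: −2·418 + 3·297 = 55]
  121 = 2·55 + 11   → row E = row C − 2·row D = (11, 5, −7)   [check: 5·418 − 7·297 = 11]
  55 = 5·11 + 0   → remainder 0, stop. gcd = 11 (last nonzero row E).
So gcd(418, 297) = 11, with Bézout identity 5·418 − 7·297 = 11. Containment (⊇): the Bézout identity exhibits 11 as an element of (418, 297), giving (11) ⊆ (418, 297). Containment (⊆): since 11 | 418 and 11 | 297 (418 = 11·38, 297 = 11·27), every Z-linear combination of 418 and 297 is divisible by 11, so (418, 297) ⊆ (11). Therefore (418, 297) = (11), d = 11.

Final answer: (418, 297) = (11); d = 11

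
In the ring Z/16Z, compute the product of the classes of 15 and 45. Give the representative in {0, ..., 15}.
3

Reduce the factors first: 45 ≡ 13 (mod 16), so 15 · 45 ≡ 15 · 13 (mod 16). 15 · 13 = 195. Dividing by 16: 195 = 12·16 + 3. So (15 · 45) mod 16 = 3.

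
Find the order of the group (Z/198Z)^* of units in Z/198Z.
(Z/198Z)^* consists of the classes a with gcd(a, 198) = 1, so its order is φ(198). φ is multiplicative, with φ(p^e) = p^e − p^(e−1). Factorise 198 = 2 · 3^2 · 11. Then
  φ(198) = (2 − 1) · (3^2 − 3^1) · (11 − 1) = 1 · 6 · 10 = 60.
Thus |(Z/198Z)^*| = 60.

Final answer: |(Z/198Z)^*| = 60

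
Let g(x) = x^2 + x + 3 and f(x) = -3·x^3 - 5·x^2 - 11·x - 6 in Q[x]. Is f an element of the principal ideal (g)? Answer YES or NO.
YES

In Q[x] the ideal (g) consists of all multiples of g, so f ∈ (g) iff g | f, i.e. iff the remainder of f on division by g is 0. Divide f by g (g is monic, so eliminate the leading term of the running remainder at each step):
  leading term -3·x^3: subtract (-3·x)·g(x) = -3·x^3 - 3·x^2 - 9·x, leaving -2·x^2 - 2·x - 6
  leading term -2·x^2: subtract (-2)·g(x) = -2·x^2 - 2·x - 6, leaving 0
The remainder is 0, so f(x) = g(x) · h(x) with h(x) = -3·x - 2. Hence g | f, i.e. f ∈ (g).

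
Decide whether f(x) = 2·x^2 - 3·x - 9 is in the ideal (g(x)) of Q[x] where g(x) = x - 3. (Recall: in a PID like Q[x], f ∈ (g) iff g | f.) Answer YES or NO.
YES

In Q[x] the ideal (g) consists of all multiples of g, so f ∈ (g) iff g | f, i.e. iff the remainder of f on division by g is 0. Divide f by g (g is monic, so eliminate the leading term of the running remainder at each step):
  leading term 2·x^2: subtract (2·x)·g(x) = 2·x^2 - 6·x, leaving 3·x - 9
  leading term 3·x: subtract (3)·g(x) = 3·x - 9, leaving 0
The remainder is 0, so f(x) = g(x) · h(x) with h(x) = 2·x + 3. Hence g | f, i.e. f ∈ (g).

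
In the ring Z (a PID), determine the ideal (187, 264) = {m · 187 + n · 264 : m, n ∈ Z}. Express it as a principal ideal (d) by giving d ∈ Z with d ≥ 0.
In the PID Z, (a, b) is generated by gcd(a, b). Compute gcd(264, 187) with the extended Euclidean algorithm, tracking rows (r, s, t) with s·264 + t·187 = r:
  row A: (264, 1, 0)   [1·264 + 0·187 = 264]
  row B: (187, 0, 1)   [0·264 + 1·187 = 187]
  264 = 1·187 + 77   → row C = row A − 1·row B = (77, 1, −1)   [check: 1·264 − 1·187 = 77]
  187 = 2·77 + 33   → row D = row B − 2·row C = (33, −2, 3)   [check: −2·264 + 3·187 = 33]
  77 = 2·33 + 11   → row E = row C − 2·row D = (11, 5, −7)   [check: 5·264 − 7·187 = 11]
  33 = 3·11 + 0   → remainder 0, stop. gcd = 11 (last nonzero row E).
So gcd(187, 264) = 11, with Bézout identity 5·264 − 7·187 = 11. Containment (⊇): the Bézout identity exhibits 11 as an element of (187, 264), giving (11) ⊆ (187, 264). Containment (⊆): since 11 | 187 and 11 | 264 (187 = 11·17, 264 = 11·24), every Z-linear combination of 187 and 264 is divisible by 11, so (187, 264) ⊆ (11). Therefore (187, 264) = (11), d = 11.

Final answer: (187, 264) = (11); d = 11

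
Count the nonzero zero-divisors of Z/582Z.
Z/582Z has 389 nonzero zero-divisors

In Z/582Z each nonzero element is either a unit (gcd with 582 is 1) or a zero-divisor (gcd > 1). The number of units is φ(582): factorise 582 = 2 · 3 · 97, so φ(582) = (2 − 1) · (3 − 1) · (97 − 1) = 1 · 2 · 96 = 192. The nonzero elements number 582 − 1 = 581. Hence the nonzero zero-divisors number 581 − 192 = 389.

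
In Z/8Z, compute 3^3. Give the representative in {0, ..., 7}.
Use repeated squaring. Binary(3) = 11. Walk through the bits of the exponent 3 left-to-right: at each bit after the leading one, square the running value, then multiply by 3 if the bit is 1 (always reducing mod 8):
  bit 1 = 1 (leading): start with 3.
  bit 2 = 1: square 3^2 = 9 ≡ 1; bit is 1, so multiply 1·3 = 3 (mod 8).
Final value: 3^3 ≡ 3 (mod 8).

Final answer: 3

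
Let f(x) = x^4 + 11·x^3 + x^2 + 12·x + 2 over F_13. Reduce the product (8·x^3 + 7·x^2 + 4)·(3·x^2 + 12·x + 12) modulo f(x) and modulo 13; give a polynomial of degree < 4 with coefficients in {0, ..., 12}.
Multiply as integer polynomials: a · b = 24·x^5 + 117·x^4 + 180·x^3 + 96·x^2 + 48·x + 48. Reducing coefficients mod 13: a · b ≡ 11·x^5 + 11·x^3 + 5·x^2 + 9·x + 9. Now divide by f(x) = x^4 + 11·x^3 + x^2 + 12·x + 2 in F_13[x], eliminating the leading term at each step:
  leading term 11·x^5: subtract (11·x)·f(x) = 11·x^5 + 4·x^4 + 11·x^3 + 2·x^2 + 9·x, leaving 9·x^4 + 3·x^2 + 9 (coefficients mod 13)
  leading term 9·x^4: subtract (9)·f(x) = 9·x^4 + 8·x^3 + 9·x^2 + 4·x + 5, leaving 5·x^3 + 7·x^2 + 9·x + 4 (coefficients mod 13)
The degree is now < 4, so this is the remainder. Hence a · b ≡ 5·x^3 + 7·x^2 + 9·x + 4 in F_13[x]/(f).

Final answer: a · b ≡ 5·x^3 + 7·x^2 + 9·x + 4 (mod f(x))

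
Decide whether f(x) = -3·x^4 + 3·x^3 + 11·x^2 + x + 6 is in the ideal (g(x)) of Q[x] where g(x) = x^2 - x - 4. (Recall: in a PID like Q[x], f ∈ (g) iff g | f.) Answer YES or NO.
In Q[x] the ideal (g) consists of all multiples of g, so f ∈ (g) iff g | f, i.e. iff the remainder of f on division by g is 0. Divide f by g (g is monic, so eliminate the leading term of the running remainder at each step):
  leading term -3·x^4: subtract (-3·x^2)·g(x) = -3·x^4 + 3·x^3 + 12·x^2, leaving -x^2 + x + 6
  leading term -x^2: subtract (-1)·g(x) = -x^2 + x + 4, leaving 2
The remainder r(x) = 2 ≠ 0 (and deg r < deg g), so g ∤ f, i.e. f ∉ (g).

Final answer: NO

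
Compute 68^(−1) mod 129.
68^(−1) ≡ 74 (mod 129)

Apply the extended Euclidean algorithm to (129, 68), tracking rows (r, s, t) with s·129 + t·68 = r. Each division r_prev = q·r_cur + r_new produces the new row as (previous row) − q·(current row):
  row A: (129, 1, 0)   [1·129 + 0·68 = 129]
  row B: (68, 0, 1)   [0·129 + 1·68 = 68]
  129 = 1·68 + 61   → row C = row A − 1·row B = (61, 1, −1)   [check: 1·129 − 1·68 = 61]
  68 = 1·61 + 7   → row D = row B − 1·row C = (7, −1, 2)   [check: −1·129 + 2·68 = 7]
  61 = 8·7 + 5   → row E = row C − 8·row D = (5, 9, −17)   [check: 9·129 − 17·68 = 5]
  7 = 1·5 + 2   → row F = row D − 1·row E = (2, −10, 19)   [check: −10·129 + 19·68 = 2]
  5 = 2·2 + 1   → row G = row E − 2·row F = (1, 29, −55)   [check: 29·129 − 55·68 = 1]
  2 = 2·1 + 0   → remainder 0, stop. gcd = 1 (last nonzero row G).
The gcd is 1, so 68 is invertible mod 129. The last nonzero row gives 29·129 − 55·68 = 1, so t = −55. So 68^(−1) ≡ −55 ≡ 74 (mod 129). Verify: 68 · 74 = 5032 ≡ 1 (mod 129). ✓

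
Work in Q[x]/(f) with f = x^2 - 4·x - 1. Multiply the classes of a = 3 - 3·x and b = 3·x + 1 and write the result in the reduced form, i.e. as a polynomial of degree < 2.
a · b ≡ -30·x - 6 (mod f(x))

First multiply in Q[x] without reducing: a · b = -9·x^2 + 6·x + 3. Now divide by f(x) = x^2 - 4·x - 1, eliminating the leading term at each step:
  leading term -9·x^2: subtract (-9)·f(x) = -9·x^2 + 36·x + 9, leaving -30·x - 6
The degree is now < 2, so this is the remainder. Hence a · b ≡ -30·x - 6 in Q[x]/(f).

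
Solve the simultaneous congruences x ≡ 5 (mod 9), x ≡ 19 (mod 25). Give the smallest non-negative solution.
x ≡ 194 (mod 225); the representative in [0, 225) is 194

The moduli 9, 25 are pairwise coprime, so by the CRT there is a unique solution mod 9·25 = 225.
Solve by successive substitution. Start with x ≡ 5 (mod 9).
  Combine with x ≡ 19 (mod 25): write x = 5 + 9·t and require 5 + 9·t ≡ 19 (mod 25), i.e. 9·t ≡ 19 − 5 ≡ 14 (mod 25). Since 9^(−1) ≡ 14 (mod 25), t ≡ 14·14 ≡ 21 (mod 25). So x ≡ 5 + 9·21 = 194 (mod 225).
Unique solution in [0, 225): x = 194.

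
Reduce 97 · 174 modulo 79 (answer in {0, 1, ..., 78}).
Reduce the factors first: 97 ≡ 18, 174 ≡ 16 (mod 79), so 97 · 174 ≡ 18 · 16 (mod 79). 18 · 16 = 288. Dividing by 79: 288 = 3·79 + 51. So (97 · 174) mod 79 = 51.

Final answer: 51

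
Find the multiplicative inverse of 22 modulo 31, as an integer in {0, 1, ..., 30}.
Apply the extended Euclidean algorithm to (31, 22), tracking rows (r, s, t) with s·31 + t·22 = r. Each division r_prev = q·r_cur + r_new produces the new row as (previous row) − q·(current row):
  row A: (31, 1, 0)   [1·31 + 0·22 = 31]
  row B: (22, 0, 1)   [0·31 + 1·22 = 22]
  31 = 1·22 + 9   → row C = row A − 1·row B = (9, 1, −1)   [check: 1·31 − 1·22 = 9]
  22 = 2·9 + 4   → row D = row B − 2·row C = (4, −2, 3)   [check: −2·31 + 3·22 = 4]
  9 = 2·4 + 1   → row E = row C − 2·row D = (1, 5, −7)   [check: 5·31 − 7·22 = 1]
  4 = 4·1 + 0   → remainder 0, stop. gcd = 1 (last nonzero row E).
The gcd is 1, so 22 is invertible mod 31. The last nonzero row gives 5·31 − 7·22 = 1, so t = −7. So 22^(−1) ≡ −7 ≡ 24 (mod 31). Verify: 22 · 24 = 528 ≡ 1 (mod 31). ✓

Final answer: 22^(−1) ≡ 24 (mod 31)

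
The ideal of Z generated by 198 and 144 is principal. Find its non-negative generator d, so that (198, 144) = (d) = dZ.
In the PID Z, (a, b) is generated by gcd(a, b). Compute gcd(198, 144) with the extended Euclidean algorithm, tracking rows (r, s, t) with s·198 + t·144 = r:
  row A: (198, 1, 0)   [1·198 + 0·144 = 198]
  row B: (144, 0, 1)   [0·198 + 1·144 = 144]
  198 = 1·144 + 54   → row C = row A − 1·row B = (54, 1, −1)   [check: 1·198 − 1·144 = 54]
  144 = 2·54 + 36   → row D = row B − 2·row C = (36, −2, 3)   [check: −2·198 + 3·144 = 36]
  54 = 1·36 + 18   → row E = row C − 1·row D = (18, 3, −4)   [check: 3·198 − 4·144 = 18]
  36 = 2·18 + 0   → remainder 0, stop. gcd = 18 (last nonzero row E).
So gcd(198, 144) = 18, with Bézout identity 3·198 − 4·144 = 18. Containment (⊇): the Bézout identity exhibits 18 as an element of (198, 144), giving (18) ⊆ (198, 144). Containment (⊆): since 18 | 198 and 18 | 144 (198 = 18·11, 144 = 18·8), every Z-linear combination of 198 and 144 is divisible by 18, so (198, 144) ⊆ (18). Therefore (198, 144) = (18), d = 18.

Final answer: (198, 144) = (18); d = 18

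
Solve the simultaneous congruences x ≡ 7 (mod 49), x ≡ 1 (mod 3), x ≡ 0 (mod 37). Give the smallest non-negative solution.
x ≡ 1036 (mod 5439); the representative in [0, 5439) is 1036

The moduli 49, 3, 37 are pairwise coprime, so by the CRT there is a unique solution mod 49·3·37 = 5439.
Solve by successive substitution. Start with x ≡ 7 (mod 49).
  Combine with x ≡ 1 (mod 3): write x = 7 + 49·t and require 7 + 49·t ≡ 1 (mod 3), i.e. 49·t ≡ 1 − 7 ≡ 0 (mod 3). Since 49^(−1) ≡ 1 (mod 3) (49 ≡ 1 (mod 3)), t ≡ 1·0 ≡ 0 (mod 3). So x ≡ 7 + 49·0 = 7 (mod 147).
  Combine with x ≡ 0 (mod 37): write x = 7 + 147·t and require 7 + 147·t ≡ 0 (mod 37), i.e. 147·t ≡ 0 − 7 ≡ 30 (mod 37). Since 147^(−1) ≡ 36 (mod 37) (147 ≡ 36 (mod 37)), t ≡ 36·30 ≡ 7 (mod 37). So x ≡ 7 + 147·7 = 1036 (mod 5439).
Unique solution in [0, 5439): x = 1036.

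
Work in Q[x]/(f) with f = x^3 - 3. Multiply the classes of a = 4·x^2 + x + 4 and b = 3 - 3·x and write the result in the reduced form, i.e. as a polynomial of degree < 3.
First multiply in Q[x] without reducing: a · b = -12·x^3 + 9·x^2 - 9·x + 12. Now divide by f(x) = x^3 - 3, eliminating the leading term at each step:
  leading term -12·x^3: subtract (-12)·f(x) = 36 - 12·x^3, leaving 9·x^2 - 9·x - 24
The degree is now < 3, so this is the remainder. Hence a · b ≡ 9·x^2 - 9·x - 24 in Q[x]/(f).

Final answer: a · b ≡ 9·x^2 - 9·x - 24 (mod f(x))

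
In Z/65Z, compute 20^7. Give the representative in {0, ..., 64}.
45

Use repeated squaring. Binary(7) = 111. Walk through the bits of the exponent 7 left-to-right: at each bit after the leading one, square the running value, then multiply by 20 if the bit is 1 (always reducing mod 65):
  bit 1 = 1 (leading): start with 20.
  bit 2 = 1: square 20^2 = 400 ≡ 10; bit is 1, so multiply 10·20 = 200 ≡ 5 (mod 65).
  bit 3 = 1: square 5^2 = 25; bit is 1, so multiply 25·20 = 500 ≡ 45 (mod 65).
Final value: 20^7 ≡ 45 (mod 65).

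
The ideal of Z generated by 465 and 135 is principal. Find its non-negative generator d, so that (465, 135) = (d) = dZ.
(465, 135) = (15); d = 15

In the PID Z, (a, b) is generated by gcd(a, b). Compute gcd(465, 135) with the extended Euclidean algorithm, tracking rows (r, s, t) with s·465 + t·135 = r:
  row A: (465, 1, 0)   [1·465 + 0·135 = 465]
  row B: (135, 0, 1)   [0·465 + 1·135 = 135]
  465 = 3·135 + 60   → row C = row A − 3·row B = (60, 1, −3)   [check: 1·465 − 3·135 = 60]
  135 = 2·60 + 15   → row D = row B − 2·row C = (15, −2, 7)   [check: −2·465 + 7·135 = 15]
  60 = 4·15 + 0   → remainder 0, stop. gcd = 15 (last nonzero row D).
So gcd(465, 135) = 15, with Bézout identity −2·465 + 7·135 = 15. Containment (⊇): the Bézout identity exhibits 15 as an element of (465, 135), giving (15) ⊆ (465, 135). Containment (⊆): since 15 | 465 and 15 | 135 (465 = 15·31, 135 = 15·9), every Z-linear combination of 465 and 135 is divisible by 15, so (465, 135) ⊆ (15). Therefore (465, 135) = (15), d = 15.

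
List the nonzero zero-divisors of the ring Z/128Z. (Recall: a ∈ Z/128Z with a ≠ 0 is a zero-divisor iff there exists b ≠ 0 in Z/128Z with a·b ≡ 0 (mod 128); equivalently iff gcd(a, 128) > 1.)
An element a ∈ Z/128Z (with a ≠ 0) is a zero-divisor iff gcd(a, 128) > 1 (because a is a unit precisely when gcd(a, n) = 1, and in Z/nZ every nonzero, non-unit element is a zero-divisor). Scan a = 1, ..., 127 and keep those with gcd(a, 128) > 1:
  gcd(2, 128) = 2, gcd(4, 128) = 4, gcd(6, 128) = 2, gcd(8, 128) = 8, gcd(10, 128) = 2, gcd(12, 128) = 4, gcd(14, 128) = 2, gcd(16, 128) = 16, gcd(18, 128) = 2, gcd(20, 128) = 4, gcd(22, 128) = 2, gcd(24, 128) = 8, gcd(26, 128) = 2, gcd(28, 128) = 4, gcd(30, 128) = 2, gcd(32, 128) = 32, gcd(34, 128) = 2, gcd(36, 128) = 4, gcd(38, 128) = 2, gcd(40, 128) = 8, gcd(42, 128) = 2, gcd(44, 128) = 4, gcd(46, 128) = 2, gcd(48, 128) = 16, gcd(50, 128) = 2, gcd(52, 128) = 4, gcd(54, 128) = 2, gcd(56, 128) = 8, gcd(58, 128) = 2, gcd(60, 128) = 4, gcd(62, 128) = 2, gcd(64, 128) = 64, gcd(66, 128) = 2, gcd(68, 128) = 4, gcd(70, 128) = 2, gcd(72, 128) = 8, gcd(74, 128) = 2, gcd(76, 128) = 4, gcd(78, 128) = 2, gcd(80, 128) = 16, gcd(82, 128) = 2, gcd(84, 128) = 4, gcd(86, 128) = 2, gcd(88, 128) = 8, gcd(90, 128) = 2, gcd(92, 128) = 4, gcd(94, 128) = 2, gcd(96, 128) = 32, gcd(98, 128) = 2, gcd(100, 128) = 4, gcd(102, 128) = 2, gcd(104, 128) = 8, gcd(106, 128) = 2, gcd(108, 128) = 4, gcd(110, 128) = 2, gcd(112, 128) = 16, gcd(114, 128) = 2, gcd(116, 128) = 4, gcd(118, 128) = 2, gcd(120, 128) = 8, gcd(122, 128) = 2, gcd(124, 128) = 4, gcd(126, 128) = 2.
All other a ∈ {1, ..., 127} have gcd(a, 128) = 1 and are units. So the nonzero zero-divisors are exactly the 63 values of a appearing in this scan.

Final answer: nonzero zero-divisors of Z/128Z = {2, 4, 6, 8, 10, 12, 14, 16, 18, 20, 22, 24, 26, 28, 30, 32, 34, 36, 38, 40, 42, 44, 46, 48, 50, 52, 54, 56, 58, 60, 62, 64, 66, 68, 70, 72, 74, 76, 78, 80, 82, 84, 86, 88, 90, 92, 94, 96, 98, 100, 102, 104, 106, 108, 110, 112, 114, 116, 118, 120, 122, 124, 126}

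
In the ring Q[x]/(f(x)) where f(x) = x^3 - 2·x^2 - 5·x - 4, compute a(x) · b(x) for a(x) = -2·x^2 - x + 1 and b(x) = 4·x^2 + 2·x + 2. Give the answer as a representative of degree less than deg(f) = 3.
First multiply in Q[x] without reducing: a · b = -8·x^4 - 8·x^3 - 2·x^2 + 2. Now divide by f(x) = x^3 - 2·x^2 - 5·x - 4, eliminating the leading term at each step:
  leading term -8·x^4: subtract (-8·x)·f(x) = -8·x^4 + 16·x^3 + 40·x^2 + 32·x, leaving -24·x^3 - 42·x^2 - 32·x + 2
  leading term -24·x^3: subtract (-24)·f(x) = -24·x^3 + 48·x^2 + 120·x + 96, leaving -90·x^2 - 152·x - 94
The degree is now < 3, so this is the remainder. Hence a · b ≡ -90·x^2 - 152·x - 94 in Q[x]/(f).

Final answer: a · b ≡ -90·x^2 - 152·x - 94 (mod f(x))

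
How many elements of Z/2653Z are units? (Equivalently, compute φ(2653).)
An element a ∈ Z/2653Z is a unit iff gcd(a, 2653) = 1, so the number of units is φ(2653). φ is multiplicative, with φ(p^e) = p^e − p^(e−1). Factorise 2653 = 7 · 379. Then
  φ(2653) = (7 − 1) · (379 − 1) = 6 · 378 = 2268.

Final answer: Z/2653Z has φ(2653) = 2268 units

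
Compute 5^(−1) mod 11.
Apply the extended Euclidean algorithm to (11, 5), tracking rows (r, s, t) with s·11 + t·5 = r. Each division r_prev = q·r_cur + r_new produces the new row as (previous row) − q·(current row):
  row A: (11, 1, 0)   [1·11 + 0·5 = 11]
  row B: (5, 0, 1)   [0·11 + 1·5 = 5]
  11 = 2·5 + 1   → row C = row A − 2·row B = (1, 1, −2)   [check: 1·11 − 2·5 = 1]
  5 = 5·1 + 0   → remainder 0, stop. gcd = 1 (last nonzero row C).
The gcd is 1, so 5 is invertible mod 11. The last nonzero row gives 1·11 − 2·5 = 1, so t = −2. So 5^(−1) ≡ −2 ≡ 9 (mod 11). Verify: 5 · 9 = 45 ≡ 1 (mod 11). ✓

Final answer: 5^(−1) ≡ 9 (mod 11)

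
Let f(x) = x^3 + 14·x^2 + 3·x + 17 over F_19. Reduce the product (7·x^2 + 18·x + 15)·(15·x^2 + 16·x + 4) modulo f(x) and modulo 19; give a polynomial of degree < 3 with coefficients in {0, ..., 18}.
Multiply as integer polynomials: a · b = 105·x^4 + 382·x^3 + 541·x^2 + 312·x + 60. Reducing coefficients mod 19: a · b ≡ 10·x^4 + 2·x^3 + 9·x^2 + 8·x + 3. Now divide by f(x) = x^3 + 14·x^2 + 3·x + 17 in F_19[x], eliminating the leading term at each step:
  leading term 10·x^4: subtract (10·x)·f(x) = 10·x^4 + 7·x^3 + 11·x^2 + 18·x, leaving 14·x^3 + 17·x^2 + 9·x + 3 (coefficients mod 19)
  leading term 14·x^3: subtract (14)·f(x) = 14·x^3 + 6·x^2 + 4·x + 10, leaving 11·x^2 + 5·x + 12 (coefficients mod 19)
The degree is now < 3, so this is the remainder. Hence a · b ≡ 11·x^2 + 5·x + 12 in F_19[x]/(f).

Final answer: a · b ≡ 11·x^2 + 5·x + 12 (mod f(x))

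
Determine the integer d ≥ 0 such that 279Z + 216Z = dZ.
(279, 216) = (9); d = 9

In the PID Z, (a, b) is generated by gcd(a, b). Compute gcd(279, 216) with the extended Euclidean algorithm, tracking rows (r, s, t) with s·279 + t·216 = r:
  row A: (279, 1, 0)   [1·279 + 0·216 = 279]
  row B: (216, 0, 1)   [0·279 + 1·216 = 216]
  279 = 1·216 + 63   → row C = row A − 1·row B = (63, 1, −1)   [check: 1·279 − 1·216 = 63]
  216 = 3·63 + 27   → row D = row B − 3·row C = (27, −3, 4)   [check: −3·279 + 4·216 = 27]
  63 = 2·27 + 9   → row E = row C − 2·row D = (9, 7, −9)   [check: 7·279 − 9·216 = 9]
  27 = 3·9 + 0   → remainder 0, stop. gcd = 9 (last nonzero row E).
So gcd(279, 216) = 9, with Bézout identity 7·279 − 9·216 = 9. Containment (⊇): the Bézout identity exhibits 9 as an element of (279, 216), giving (9) ⊆ (279, 216). Containment (⊆): since 9 | 279 and 9 | 216 (279 = 9·31, 216 = 9·24), every Z-linear combination of 279 and 216 is divisible by 9, so (279, 216) ⊆ (9). Therefore (279, 216) = (9), d = 9.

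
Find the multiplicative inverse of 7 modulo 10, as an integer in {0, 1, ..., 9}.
Apply the extended Euclidean algorithm to (10, 7), tracking rows (r, s, t) with s·10 + t·7 = r. Each division r_prev = q·r_cur + r_new produces the new row as (previous row) − q·(current row):
  row A: (10, 1, 0)   [1·10 + 0·7 = 10]
  row B: (7, 0, 1)   [0·10 + 1·7 = 7]
  10 = 1·7 + 3   → row C = row A − 1·row B = (3, 1, −1)   [check: 1·10 − 1·7 = 3]
  7 = 2·3 + 1   → row D = row B − 2·row C = (1, −2, 3)   [check: −2·10 + 3·7 = 1]
  3 = 3·1 + 0   → remainder 0, stop. gcd = 1 (last nonzero row D).
The gcd is 1, so 7 is invertible mod 10. The last nonzero row gives −2·10 + 3·7 = 1, so t = 3. So 7^(−1) ≡ 3 (mod 10). Verify: 7 · 3 = 21 ≡ 1 (mod 10). ✓

Final answer: 7^(−1) ≡ 3 (mod 10)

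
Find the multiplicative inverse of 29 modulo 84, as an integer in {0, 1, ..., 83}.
29^(−1) ≡ 29 (mod 84)

Apply the extended Euclidean algorithm to (84, 29), tracking rows (r, s, t) with s·84 + t·29 = r. Each division r_prev = q·r_cur + r_new produces the new row as (previous row) − q·(current row):
  row A: (84, 1, 0)   [1·84 + 0·29 = 84]
  row B: (29, 0, 1)   [0·84 + 1·29 = 29]
  84 = 2·29 + 26   → row C = row A − 2·row B = (26, 1, −2)   [check: 1·84 − 2·29 = 26]
  29 = 1·26 + 3   → row D = row B − 1·row C = (3, −1, 3)   [check: −1·84 + 3·29 = 3]
  26 = 8·3 + 2   → row E = row C − 8·row D = (2, 9, −26)   [check: 9·84 − 26·29 = 2]
  3 = 1·2 + 1   → row F = row D − 1·row E = (1, −10, 29)   [check: −10·84 + 29·29 = 1]
  2 = 2·1 + 0   → remainder 0, stop. gcd = 1 (last nonzero row F).
The gcd is 1, so 29 is invertible mod 84. The last nonzero row gives −10·84 + 29·29 = 1, so t = 29. So 29^(−1) ≡ 29 (mod 84). Verify: 29 · 29 = 841 ≡ 1 (mod 84). ✓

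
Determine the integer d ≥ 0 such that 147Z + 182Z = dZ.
In the PID Z, (a, b) is generated by gcd(a, b). Compute gcd(182, 147) with the extended Euclidean algorithm, tracking rows (r, s, t) with s·182 + t·147 = r:
  row A: (182, 1, 0)   [1·182 + 0·147 = 182]
  row B: (147, 0, 1)   [0·182 + 1·147 = 147]
  182 = 1·147 + 35   → row C = row A − 1·row B = (35, 1, −1)   [check: 1·182 − 1·147 = 35]
  147 = 4·35 + 7   → row D = row B − 4·row C = (7, −4, 5)   [check: −4·182 + 5·147 = 7]
  35 = 5·7 + 0   → remainder 0, stop. gcd = 7 (last nonzero row D).
So gcd(147, 182) = 7, with Bézout identity −4·182 + 5·147 = 7. Containment (⊇): the Bézout identity exhibits 7 as an element of (147, 182), giving (7) ⊆ (147, 182). Containment (⊆): since 7 | 147 and 7 | 182 (147 = 7·21, 182 = 7·26), every Z-linear combination of 147 and 182 is divisible by 7, so (147, 182) ⊆ (7). Therefore (147, 182) = (7), d = 7.

Final answer: (147, 182) = (7); d = 7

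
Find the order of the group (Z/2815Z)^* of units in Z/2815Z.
(Z/2815Z)^* consists of the classes a with gcd(a, 2815) = 1, so its order is φ(2815). φ is multiplicative, with φ(p^e) = p^e − p^(e−1). Factorise 2815 = 5 · 563. Then
  φ(2815) = (5 − 1) · (563 − 1) = 4 · 562 = 2248.
Thus |(Z/2815Z)^*| = 2248.

Final answer: |(Z/2815Z)^*| = 2248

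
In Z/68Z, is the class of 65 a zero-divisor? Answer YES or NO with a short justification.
gcd(65, 68) = 1, so 65 is a unit in Z/68Z (it has a multiplicative inverse). A unit cannot be a zero-divisor: if 65·b ≡ 0 then multiplying both sides by 65^(−1) gives b ≡ 0. So 65 is not a zero-divisor.

Final answer: NO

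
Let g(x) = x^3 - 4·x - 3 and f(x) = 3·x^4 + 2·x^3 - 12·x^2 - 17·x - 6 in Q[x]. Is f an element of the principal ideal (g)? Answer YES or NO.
YES

In Q[x] the ideal (g) consists of all multiples of g, so f ∈ (g) iff g | f, i.e. iff the remainder of f on division by g is 0. Divide f by g (g is monic, so eliminate the leading term of the running remainder at each step):
  leading term 3·x^4: subtract (3·x)·g(x) = 3·x^4 - 12·x^2 - 9·x, leaving 2·x^3 - 8·x - 6
  leading term 2·x^3: subtract (2)·g(x) = 2·x^3 - 8·x - 6, leaving 0
The remainder is 0, so f(x) = g(x) · h(x) with h(x) = 3·x + 2. Hence g | f, i.e. f ∈ (g).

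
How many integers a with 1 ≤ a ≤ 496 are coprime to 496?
240

The number of a ∈ {1, ..., 496} with gcd(a, 496) = 1 is by definition Euler's totient φ(496). φ is multiplicative, with φ(p^e) = p^e − p^(e−1). Factorise 496 = 2^4 · 31. Then
  φ(496) = (2^4 − 2^3) · (31 − 1) = 8 · 30 = 240.
So there are 240 such integers.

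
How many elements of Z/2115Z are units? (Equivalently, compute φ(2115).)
An element a ∈ Z/2115Z is a unit iff gcd(a, 2115) = 1, so the number of units is φ(2115). φ is multiplicative, with φ(p^e) = p^e − p^(e−1). Factorise 2115 = 3^2 · 5 · 47. Then
  φ(2115) = (3^2 − 3^1) · (5 − 1) · (47 − 1) = 6 · 4 · 46 = 1104.

Final answer: Z/2115Z has φ(2115) = 1104 units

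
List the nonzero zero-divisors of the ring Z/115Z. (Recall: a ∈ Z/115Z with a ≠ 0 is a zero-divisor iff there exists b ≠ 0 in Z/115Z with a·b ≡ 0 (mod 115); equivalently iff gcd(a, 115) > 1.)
An element a ∈ Z/115Z (with a ≠ 0) is a zero-divisor iff gcd(a, 115) > 1 (because a is a unit precisely when gcd(a, n) = 1, and in Z/nZ every nonzero, non-unit element is a zero-divisor). Scan a = 1, ..., 114 and keep those with gcd(a, 115) > 1:
  gcd(5, 115) = 5, gcd(10, 115) = 5, gcd(15, 115) = 5, gcd(20, 115) = 5, gcd(23, 115) = 23, gcd(25, 115) = 5, gcd(30, 115) = 5, gcd(35, 115) = 5, gcd(40, 115) = 5, gcd(45, 115) = 5, gcd(46, 115) = 23, gcd(50, 115) = 5, gcd(55, 115) = 5, gcd(60, 115) = 5, gcd(65, 115) = 5, gcd(69, 115) = 23, gcd(70, 115) = 5, gcd(75, 115) = 5, gcd(80, 115) = 5, gcd(85, 115) = 5, gcd(90, 115) = 5, gcd(92, 115) = 23, gcd(95, 115) = 5, gcd(100, 115) = 5, gcd(105, 115) = 5, gcd(110, 115) = 5.
All other a ∈ {1, ..., 114} have gcd(a, 115) = 1 and are units. So the nonzero zero-divisors are exactly the 26 values of a appearing in this scan.

Final answer: nonzero zero-divisors of Z/115Z = {5, 10, 15, 20, 23, 25, 30, 35, 40, 45, 46, 50, 55, 60, 65, 69, 70, 75, 80, 85, 90, 92, 95, 100, 105, 110}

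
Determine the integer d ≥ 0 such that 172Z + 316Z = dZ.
(172, 316) = (4); d = 4

In the PID Z, (a, b) is generated by gcd(a, b). Compute gcd(316, 172) with the extended Euclidean algorithm, tracking rows (r, s, t) with s·316 + t·172 = r:
  row A: (316, 1, 0)   [1·316 + 0·172 = 316]
  row B: (172, 0, 1)   [0·316 + 1·172 = 172]
  316 = 1·172 + 144   → row C = row A − 1·row B = (144, 1, −1)   [check: 1·316 − 1·172 = 144]
  172 = 1·144 + 28   → row D = row B − 1·row C = (28, −1, 2)   [check: −1·316 + 2·172 = 28]
  144 = 5·28 + 4   → row E = row C − 5·row D = (4, 6, −11)   [check: 6·316 − 11·172 = 4]
  28 = 7·4 + 0   → remainder 0, stop. gcd = 4 (last nonzero row E).
So gcd(172, 316) = 4, with Bézout identity 6·316 − 11·172 = 4. Containment (⊇): the Bézout identity exhibits 4 as an element of (172, 316), giving (4) ⊆ (172, 316). Containment (⊆): since 4 | 172 and 4 | 316 (172 = 4·43, 316 = 4·79), every Z-linear combination of 172 and 316 is divisible by 4, so (172, 316) ⊆ (4). Therefore (172, 316) = (4), d = 4.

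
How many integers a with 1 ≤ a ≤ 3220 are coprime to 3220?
1056

The number of a ∈ {1, ..., 3220} with gcd(a, 3220) = 1 is by definition Euler's totient φ(3220). φ is multiplicative, with φ(p^e) = p^e − p^(e−1). Factorise 3220 = 2^2 · 5 · 7 · 23. Then
  φ(3220) = (2^2 − 2^1) · (5 − 1) · (7 − 1) · (23 − 1) = 2 · 4 · 6 · 22 = 1056.
So there are 1056 such integers.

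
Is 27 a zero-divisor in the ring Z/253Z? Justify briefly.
NO

gcd(27, 253) = 1, so 27 is a unit in Z/253Z (it has a multiplicative inverse). A unit cannot be a zero-divisor: if 27·b ≡ 0 then multiplying both sides by 27^(−1) gives b ≡ 0. So 27 is not a zero-divisor.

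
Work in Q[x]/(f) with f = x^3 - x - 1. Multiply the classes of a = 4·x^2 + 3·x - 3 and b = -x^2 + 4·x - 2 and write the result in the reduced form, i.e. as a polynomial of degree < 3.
a · b ≡ 3·x^2 - 9·x + 19 (mod f(x))

First multiply in Q[x] without reducing: a · b = -4·x^4 + 13·x^3 + 7·x^2 - 18·x + 6. Now divide by f(x) = x^3 - x - 1, eliminating the leading term at each step:
  leading term -4·x^4: subtract (-4·x)·f(x) = -4·x^4 + 4·x^2 + 4·x, leaving 13·x^3 + 3·x^2 - 22·x + 6
  leading term 13·x^3: subtract (13)·f(x) = 13·x^3 - 13·x - 13, leaving 3·x^2 - 9·x + 19
The degree is now < 3, so this is the remainder. Hence a · b ≡ 3·x^2 - 9·x + 19 in Q[x]/(f).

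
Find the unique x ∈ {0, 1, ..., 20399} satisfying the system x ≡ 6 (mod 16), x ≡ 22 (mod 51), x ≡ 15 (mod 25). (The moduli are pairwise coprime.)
The moduli 16, 51, 25 are pairwise coprime, so by the CRT there is a unique solution mod 16·51·25 = 20400.
Solve by successive substitution. Start with x ≡ 6 (mod 16).
  Combine with x ≡ 22 (mod 51): write x = 6 + 16·t and require 6 + 16·t ≡ 22 (mod 51), i.e. 16·t ≡ 22 − 6 ≡ 16 (mod 51). Since 16^(−1) ≡ 16 (mod 51), t ≡ 16·16 ≡ 1 (mod 51). So x ≡ 6 + 16·1 = 22 (mod 816).
  Combine with x ≡ 15 (mod 25): write x = 22 + 816·t and require 22 + 816·t ≡ 15 (mod 25), i.e. 816·t ≡ 15 − 22 ≡ 18 (mod 25). Since 816^(−1) ≡ 11 (mod 25) (816 ≡ 16 (mod 25)), t ≡ 11·18 ≡ 23 (mod 25). So x ≡ 22 + 816·23 = 18790 (mod 20400).
Unique solution in [0, 20400): x = 18790.

Final answer: x ≡ 18790 (mod 20400); the representative in [0, 20400) is 18790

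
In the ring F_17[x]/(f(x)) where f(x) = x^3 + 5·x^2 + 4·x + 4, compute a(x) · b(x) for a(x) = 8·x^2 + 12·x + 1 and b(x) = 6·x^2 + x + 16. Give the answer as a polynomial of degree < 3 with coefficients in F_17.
Multiply as integer polynomials: a · b = 48·x^4 + 80·x^3 + 146·x^2 + 193·x + 16. Reducing coefficients mod 17: a · b ≡ 14·x^4 + 12·x^3 + 10·x^2 + 6·x + 16. Now divide by f(x) = x^3 + 5·x^2 + 4·x + 4 in F_17[x], eliminating the leading term at each step:
  leading term 14·x^4: subtract (14·x)·f(x) = 14·x^4 + 2·x^3 + 5·x^2 + 5·x, leaving 10·x^3 + 5·x^2 + x + 16 (coefficients mod 17)
  leading term 10·x^3: subtract (10)·f(x) = 10·x^3 + 16·x^2 + 6·x + 6, leaving 6·x^2 + 12·x + 10 (coefficients mod 17)
The degree is now < 3, so this is the remainder. Hence a · b ≡ 6·x^2 + 12·x + 10 in F_17[x]/(f).

Final answer: a · b ≡ 6·x^2 + 12·x + 10 (mod f(x))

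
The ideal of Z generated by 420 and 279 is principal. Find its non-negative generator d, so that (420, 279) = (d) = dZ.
In the PID Z, (a, b) is generated by gcd(a, b). Compute gcd(420, 279) with the extended Euclidean algorithm, tracking rows (r, s, t) with s·420 + t·279 = r:
  row A: (420, 1, 0)   [1·420 + 0·279 = 420]
  row B: (279, 0, 1)   [0·420 + 1·279 = 279]
  420 = 1·279 + 141   → row C = row A − 1·row B = (141, 1, −1)   [check: 1·420 − 1·279 = 141]
  279 = 1·141 + 138   → row D = row B − 1·row C = (138, −1, 2)   [check: −1·420 + 2·279 = 138]
  141 = 1·138 + 3   → row E = row C − 1·row D = (3, 2, −3)   [check: 2·420 − 3·279 = 3]
  138 = 46·3 + 0   → remainder 0, stop. gcd = 3 (last nonzero row E).
So gcd(420, 279) = 3, with Bézout identity 2·420 − 3·279 = 3. Containment (⊇): the Bézout identity exhibits 3 as an element of (420, 279), giving (3) ⊆ (420, 279). Containment (⊆): since 3 | 420 and 3 | 279 (420 = 3·140, 279 = 3·93), every Z-linear combination of 420 and 279 is divisible by 3, so (420, 279) ⊆ (3). Therefore (420, 279) = (3), d = 3.

Final answer: (420, 279) = (3); d = 3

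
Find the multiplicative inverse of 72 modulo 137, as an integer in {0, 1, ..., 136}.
72^(−1) ≡ 59 (mod 137)

Apply the extended Euclidean algorithm to (137, 72), tracking rows (r, s, t) with s·137 + t·72 = r. Each division r_prev = q·r_cur + r_new produces the new row as (previous row) − q·(current row):
  row A: (137, 1, 0)   [1·137 + 0·72 = 137]
  row B: (72, 0, 1)   [0·137 + 1·72 = 72]
  137 = 1·72 + 65   → row C = row A − 1·row B = (65, 1, −1)   [check: 1·137 − 1·72 = 65]
  72 = 1·65 + 7   → row D = row B − 1·row C = (7, −1, 2)   [check: −1·137 + 2·72 = 7]
  65 = 9·7 + 2   → row E = row C − 9·row D = (2, 10, −19)   [check: 10·137 − 19·72 = 2]
  7 = 3·2 + 1   → row F = row D − 3·row E = (1, −31, 59)   [check: −31·137 + 59·72 = 1]
  2 = 2·1 + 0   → remainder 0, stop. gcd = 1 (last nonzero row F).
The gcd is 1, so 72 is invertible mod 137. The last nonzero row gives −31·137 + 59·72 = 1, so t = 59. So 72^(−1) ≡ 59 (mod 137). Verify: 72 · 59 = 4248 ≡ 1 (mod 137). ✓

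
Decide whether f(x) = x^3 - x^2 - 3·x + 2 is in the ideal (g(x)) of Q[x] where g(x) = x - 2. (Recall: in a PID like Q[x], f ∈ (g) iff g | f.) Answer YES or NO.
In Q[x] the ideal (g) consists of all multiples of g, so f ∈ (g) iff g | f, i.e. iff the remainder of f on division by g is 0. Divide f by g (g is monic, so eliminate the leading term of the running remainder at each step):
  leading term x^3: subtract (x^2)·g(x) = x^3 - 2·x^2, leaving x^2 - 3·x + 2
  leading term x^2: subtract (x)·g(x) = x^2 - 2·x, leaving 2 - x
  leading term -x: subtract (-1)·g(x) = 2 - x, leaving 0
The remainder is 0, so f(x) = g(x) · h(x) with h(x) = x^2 + x - 1. Hence g | f, i.e. f ∈ (g).

Final answer: YES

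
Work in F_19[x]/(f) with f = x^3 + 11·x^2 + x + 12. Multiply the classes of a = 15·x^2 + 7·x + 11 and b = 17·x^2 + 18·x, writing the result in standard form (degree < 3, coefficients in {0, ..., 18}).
Multiply as integer polynomials: a · b = 255·x^4 + 389·x^3 + 313·x^2 + 198·x. Reducing coefficients mod 19: a · b ≡ 8·x^4 + 9·x^3 + 9·x^2 + 8·x. Now divide by f(x) = x^3 + 11·x^2 + x + 12 in F_19[x], eliminating the leading term at each step:
  leading term 8·x^4: subtract (8·x)·f(x) = 8·x^4 + 12·x^3 + 8·x^2 + x, leaving 16·x^3 + x^2 + 7·x (coefficients mod 19)
  leading term 16·x^3: subtract (16)·f(x) = 16·x^3 + 5·x^2 + 16·x + 2, leaving 15·x^2 + 10·x + 17 (coefficients mod 19)
The degree is now < 3, so this is the remainder. Hence a · b ≡ 15·x^2 + 10·x + 17 in F_19[x]/(f).

Final answer: a · b ≡ 15·x^2 + 10·x + 17 (mod f(x))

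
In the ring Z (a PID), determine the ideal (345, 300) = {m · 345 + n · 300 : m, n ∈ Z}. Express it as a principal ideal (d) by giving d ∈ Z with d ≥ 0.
In the PID Z, (a, b) is generated by gcd(a, b). Compute gcd(345, 300) with the extended Euclidean algorithm, tracking rows (r, s, t) with s·345 + t·300 = r:
  row A: (345, 1, 0)   [1·345 + 0·300 = 345]
  row B: (300, 0, 1)   [0·345 + 1·300 = 300]
  345 = 1·300 + 45   → row C = row A − 1·row B = (45, 1, −1)   [check: 1·345 − 1·300 = 45]
  300 = 6·45 + 30   → row D = row B − 6·row C = (30, −6, 7)   [check: −6·345 + 7·300 = 30]
  45 = 1·30 + 15   → row E = row C − 1·row D = (15, 7, −8)   [check: 7·345 − 8·300 = 15]
  30 = 2·15 + 0   → remainder 0, stop. gcd = 15 (last nonzero row E).
So gcd(345, 300) = 15, with Bézout identity 7·345 − 8·300 = 15. Containment (⊇): the Bézout identity exhibits 15 as an element of (345, 300), giving (15) ⊆ (345, 300). Containment (⊆): since 15 | 345 and 15 | 300 (345 = 15·23, 300 = 15·20), every Z-linear combination of 345 and 300 is divisible by 15, so (345, 300) ⊆ (15). Therefore (345, 300) = (15), d = 15.

Final answer: (345, 300) = (15); d = 15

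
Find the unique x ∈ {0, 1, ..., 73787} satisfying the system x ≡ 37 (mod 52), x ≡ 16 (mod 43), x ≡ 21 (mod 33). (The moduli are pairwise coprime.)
x ≡ 31965 (mod 73788); the representative in [0, 73788) is 31965

The moduli 52, 43, 33 are pairwise coprime, so by the CRT there is a unique solution mod 52·43·33 = 73788.
Solve by successive substitution. Start with x ≡ 37 (mod 52).
  Combine with x ≡ 16 (mod 43): write x = 37 + 52·t and require 37 + 52·t ≡ 16 (mod 43), i.e. 52·t ≡ 16 − 37 ≡ 22 (mod 43). Since 52^(−1) ≡ 24 (mod 43) (52 ≡ 9 (mod 43)), t ≡ 24·22 ≡ 12 (mod 43). So x ≡ 37 + 52·12 = 661 (mod 2236).
  Combine with x ≡ 21 (mod 33): write x = 661 + 2236·t and require 661 + 2236·t ≡ 21 (mod 33), i.e. 2236·t ≡ 21 − 661 ≡ 20 (mod 33). Since 2236^(−1) ≡ 4 (mod 33) (2236 ≡ 25 (mod 33)), t ≡ 4·20 ≡ 14 (mod 33). So x ≡ 661 + 2236·14 = 31965 (mod 73788).
Unique solution in [0, 73788): x = 31965.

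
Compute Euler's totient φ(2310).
φ(2310) = 480

φ is multiplicative, with φ(p^e) = p^e − p^(e−1). Factorise 2310 = 2 · 3 · 5 · 7 · 11. Then
  φ(2310) = (2 − 1) · (3 − 1) · (5 − 1) · (7 − 1) · (11 − 1) = 1 · 2 · 4 · 6 · 10 = 480.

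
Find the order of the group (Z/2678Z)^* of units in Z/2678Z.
|(Z/2678Z)^*| = 1224

(Z/2678Z)^* consists of the classes a with gcd(a, 2678) = 1, so its order is φ(2678). φ is multiplicative, with φ(p^e) = p^e − p^(e−1). Factorise 2678 = 2 · 13 · 103. Then
  φ(2678) = (2 − 1) · (13 − 1) · (103 − 1) = 1 · 12 · 102 = 1224.
Thus |(Z/2678Z)^*| = 1224.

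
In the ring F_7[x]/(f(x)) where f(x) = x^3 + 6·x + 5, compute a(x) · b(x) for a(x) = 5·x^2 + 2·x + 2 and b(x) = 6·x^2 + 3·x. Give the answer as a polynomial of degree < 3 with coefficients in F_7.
a · b ≡ 6·x^2 + 2·x + 5 (mod f(x))

Multiply as integer polynomials: a · b = 30·x^4 + 27·x^3 + 18·x^2 + 6·x. Reducing coefficients mod 7: a · b ≡ 2·x^4 + 6·x^3 + 4·x^2 + 6·x. Now divide by f(x) = x^3 + 6·x + 5 in F_7[x], eliminating the leading term at each step:
  leading term 2·x^4: subtract (2·x)·f(x) = 2·x^4 + 5·x^2 + 3·x, leaving 6·x^3 + 6·x^2 + 3·x (coefficients mod 7)
  leading term 6·x^3: subtract (6)·f(x) = 6·x^3 + x + 2, leaving 6·x^2 + 2·x + 5 (coefficients mod 7)
The degree is now < 3, so this is the remainder. Hence a · b ≡ 6·x^2 + 2·x + 5 in F_7[x]/(f).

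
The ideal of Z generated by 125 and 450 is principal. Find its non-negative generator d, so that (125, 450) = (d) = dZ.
(125, 450) = (25); d = 25

In the PID Z, (a, b) is generated by gcd(a, b). Compute gcd(450, 125) with the extended Euclidean algorithm, tracking rows (r, s, t) with s·450 + t·125 = r:
  row A: (450, 1, 0)   [1·450 + 0·125 = 450]
  row B: (125, 0, 1)   [0·450 + 1·125 = 125]
  450 = 3·125 + 75   → row C = row A − 3·row B = (75, 1, −3)   [check: 1·450 − 3·125 = 75]
  125 = 1·75 + 50   → row D = row B − 1·row C = (50, −1, 4)   [check: −1·450 + 4·125 = 50]
  75 = 1·50 + 25   → row E = row C − 1·row D = (25, 2, −7)   [check: 2·450 − 7·125 = 25]
  50 = 2·25 + 0   → remainder 0, stop. gcd = 25 (last nonzero row E).
So gcd(125, 450) = 25, with Bézout identity 2·450 − 7·125 = 25. Containment (⊇): the Bézout identity exhibits 25 as an element of (125, 450), giving (25) ⊆ (125, 450). Containment (⊆): since 25 | 125 and 25 | 450 (125 = 25·5, 450 = 25·18), every Z-linear combination of 125 and 450 is divisible by 25, so (125, 450) ⊆ (25). Therefore (125, 450) = (25), d = 25.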